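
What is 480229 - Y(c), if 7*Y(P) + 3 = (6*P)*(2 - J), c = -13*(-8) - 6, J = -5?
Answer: 3357490/7 ≈ 4.7964e+5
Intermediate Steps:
c = 98 (c = 104 - 6 = 98)
Y(P) = -3/7 + 6*P (Y(P) = -3/7 + ((6*P)*(2 - 1*(-5)))/7 = -3/7 + ((6*P)*(2 + 5))/7 = -3/7 + ((6*P)*7)/7 = -3/7 + (42*P)/7 = -3/7 + 6*P)
480229 - Y(c) = 480229 - (-3/7 + 6*98) = 480229 - (-3/7 + 588) = 480229 - 1*4113/7 = 480229 - 4113/7 = 3357490/7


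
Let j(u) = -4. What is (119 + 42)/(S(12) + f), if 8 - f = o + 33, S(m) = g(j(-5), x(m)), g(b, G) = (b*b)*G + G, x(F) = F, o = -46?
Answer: 161/225 ≈ 0.71556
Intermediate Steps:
g(b, G) = G + G*b² (g(b, G) = b²*G + G = G*b² + G = G + G*b²)
S(m) = 17*m (S(m) = m*(1 + (-4)²) = m*(1 + 16) = m*17 = 17*m)
f = 21 (f = 8 - (-46 + 33) = 8 - 1*(-13) = 8 + 13 = 21)
(119 + 42)/(S(12) + f) = (119 + 42)/(17*12 + 21) = 161/(204 + 21) = 161/225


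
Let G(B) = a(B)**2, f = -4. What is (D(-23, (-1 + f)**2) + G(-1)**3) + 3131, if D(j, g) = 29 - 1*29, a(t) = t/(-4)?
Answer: 12824577/4096 ≈ 3131.0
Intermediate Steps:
a(t) = -t/4 (a(t) = t*(-1/4) = -t/4)
D(j, g) = 0 (D(j, g) = 29 - 29 = 0)
G(B) = B**2/16 (G(B) = (-B/4)**2 = B**2/16)
(D(-23, (-1 + f)**2) + G(-1)**3) + 3131 = (0 + ((1/16)*(-1)**2)**3) + 3131 = (0 + ((1/16)*1)**3) + 3131 = (0 + (1/16)**3) + 3131 = (0 + 1/4096) + 3131 = 1/4096 + 3131 = 12824577/4096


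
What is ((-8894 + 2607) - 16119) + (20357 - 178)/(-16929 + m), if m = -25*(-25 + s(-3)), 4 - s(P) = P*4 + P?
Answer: -22115909/987 ≈ -22407.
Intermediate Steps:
s(P) = 4 - 5*P (s(P) = 4 - (P*4 + P) = 4 - (4*P + P) = 4 - 5*P)
m = 150 (m = -25*(-25 + (4 - 5*(-3))) = -25*(-25 + (4 + 15)) = -25*(-25 + 19) = -25*(-6) = 150)
((-8894 + 2607) - 16119) + (20357 - 178)/(-16929 + m) = ((-8894 + 2607) - 16119) + (20357 - 178)/(-16929 + 150) = (-6287 - 16119) + 20179/(-16779) = -22406 + 20179*(-1/16779) = -22406 - 1187/987 = -22115909/987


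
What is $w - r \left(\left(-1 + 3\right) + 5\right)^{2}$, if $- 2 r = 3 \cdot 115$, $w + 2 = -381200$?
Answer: $- \frac{745499}{2} \approx -3.7275 \cdot 10^{5}$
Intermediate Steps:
$w = -381202$ ($w = -2 - 381200 = -381202$)
$r = - \frac{345}{2}$ ($r = - \frac{3 \cdot 115}{2} = \left(- \frac{1}{2}\right) 345 = - \frac{345}{2} \approx -172.5$)
$w - r \left(\left(-1 + 3\right) + 5\right)^{2} = -381202 - - \frac{345 \left(\left(-1 + 3\right) + 5\right)^{2}}{2} = -381202 - - \frac{345 \left(2 + 5\right)^{2}}{2} = -381202 - - \frac{345 \cdot 7^{2}}{2} = -381202 - \left(- \frac{345}{2}\right) 49 = -381202 - - \frac{16905}{2} = -381202 + \frac{16905}{2} = - \frac{745499}{2}$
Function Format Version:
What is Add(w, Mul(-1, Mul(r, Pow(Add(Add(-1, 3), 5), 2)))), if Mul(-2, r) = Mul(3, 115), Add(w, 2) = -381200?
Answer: Rational(-745499, 2) ≈ -3.7275e+5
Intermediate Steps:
w = -381202 (w = Add(-2, -381200) = -381202)
r = Rational(-345, 2) (r = Mul(Rational(-1, 2), Mul(3, 115)) = Mul(Rational(-1, 2), 345) = Rational(-345, 2) ≈ -172.50)
Add(w, Mul(-1, Mul(r, Pow(Add(Add(-1, 3), 5), 2)))) = Add(-381202, Mul(-1, Mul(Rational(-345, 2), Pow(Add(Add(-1, 3), 5), 2)))) = Add(-381202, Mul(-1, Mul(Rational(-345, 2), Pow(Add(2, 5), 2)))) = Add(-381202, Mul(-1, Mul(Rational(-345, 2), Pow(7, 2)))) = Add(-381202, Mul(-1, Mul(Rational(-345, 2), 49))) = Add(-381202, Mul(-1, Rational(-16905, 2))) = Add(-381202, Rational(16905, 2)) = Rational(-745499, 2)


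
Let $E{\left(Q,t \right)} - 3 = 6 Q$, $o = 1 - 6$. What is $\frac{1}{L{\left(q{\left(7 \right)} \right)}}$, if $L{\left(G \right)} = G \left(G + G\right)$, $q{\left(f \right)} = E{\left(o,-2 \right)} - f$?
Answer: $\frac{1}{2312} \approx 0.00043253$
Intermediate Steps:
$o = -5$ ($o = 1 - 6 = -5$)
$E{\left(Q,t \right)} = 3 + 6 Q$
$q{\left(f \right)} = -27 - f$ ($q{\left(f \right)} = \left(3 + 6 \left(-5\right)\right) - f = \left(3 - 30\right) - f = -27 - f$)
$L{\left(G \right)} = 2 G^{2}$ ($L{\left(G \right)} = G 2 G = 2 G^{2}$)
$\frac{1}{L{\left(q{\left(7 \right)} \right)}} = \frac{1}{2 \left(-27 - 7\right)^{2}} = \frac{1}{2 \left(-34\right)^{2}} = \frac{1}{2 \cdot 1156} = \frac{1}{2312}$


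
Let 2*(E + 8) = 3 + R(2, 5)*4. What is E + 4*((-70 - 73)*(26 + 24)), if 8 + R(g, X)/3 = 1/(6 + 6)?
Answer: -28654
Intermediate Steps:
R(g, X) = -95/4 (R(g, X) = -24 + 3/(6 + 6) = -24 + 3/12 = -24 + 3*(1/12) = -24 + ¼ = -95/4)
E = -54 (E = -8 + (3 - 95/4*4)/2 = -8 + (3 - 95)/2 = -8 + (½)*(-92) = -8 - 46 = -54)
E + 4*((-70 - 73)*(26 + 24)) = -54 + 4*((-70 - 73)*(26 + 24)) = -54 + 4*(-143*50) = -54 + 4*(-7150) = -54 - 28600 = -28654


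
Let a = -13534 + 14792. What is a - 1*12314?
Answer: -11056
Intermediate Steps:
a = 1258
a - 1*12314 = 1258 - 1*12314 = 1258 - 12314 = -11056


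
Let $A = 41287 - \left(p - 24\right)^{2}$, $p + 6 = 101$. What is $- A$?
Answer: $-36246$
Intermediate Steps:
$p = 95$ ($p = -6 + 101 = 95$)
$A = 36246$ ($A = 41287 - \left(95 - 24\right)^{2} = 41287 - 71^{2} = 41287 - 5041 = 36246$)
$- A = \left(-1\right) 36246 = -36246$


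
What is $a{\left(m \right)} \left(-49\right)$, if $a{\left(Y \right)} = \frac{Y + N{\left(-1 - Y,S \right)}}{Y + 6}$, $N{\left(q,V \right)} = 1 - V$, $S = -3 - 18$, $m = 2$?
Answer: $-147$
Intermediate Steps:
$S = -21$ ($S = -3 - 18 = -21$)
$a{\left(Y \right)} = \frac{22 + Y}{6 + Y}$ ($a{\left(Y \right)} = \frac{Y + \left(1 - -21\right)}{Y + 6} = \frac{Y + \left(1 + 21\right)}{6 + Y} = \frac{Y + 22}{6 + Y} = \frac{22 + Y}{6 + Y}$)
$a{\left(m \right)} \left(-49\right) = \frac{22 + 2}{6 + 2} \left(-49\right) = \frac{1}{8} \cdot 24 \left(-49\right) = 3 \left(-49\right) = -147$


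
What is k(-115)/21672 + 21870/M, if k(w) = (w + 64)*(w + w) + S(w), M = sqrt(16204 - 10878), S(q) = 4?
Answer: 5867/10836 + 10935*sqrt(5326)/2663 ≈ 300.21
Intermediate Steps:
M = sqrt(5326) ≈ 72.979
k(w) = 4 + 2*w*(64 + w) (k(w) = (w + 64)*(w + w) + 4 = (64 + w)*(2*w) + 4 = 2*w*(64 + w) + 4 = 4 + 2*w*(64 + w))
k(-115)/21672 + 21870/M = (4 + 2*(-115)**2 + 128*(-115))/21672 + 21870/(sqrt(5326)) = (4 + 2*13225 - 14720)*(1/21672) + 21870*(sqrt(5326)/5326) = (4 + 26450 - 14720)*(1/21672) + 10935*sqrt(5326)/2663 = 11734*(1/21672) + 10935*sqrt(5326)/2663 = 5867/10836 + 10935*sqrt(5326)/2663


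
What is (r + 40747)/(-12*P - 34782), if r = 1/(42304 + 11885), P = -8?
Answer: -1104019592/939799827 ≈ -1.1747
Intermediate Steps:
r = 1/54189 ≈ 1.8454e-5
(r + 40747)/(-12*P - 34782) = (1/54189 + 40747)/(-12*(-8) - 34782) = 2208039184/(54189*(96 - 34782)) = (2208039184/54189)/(-34686) = (2208039184/54189)*(-1/34686) = -1104019592/939799827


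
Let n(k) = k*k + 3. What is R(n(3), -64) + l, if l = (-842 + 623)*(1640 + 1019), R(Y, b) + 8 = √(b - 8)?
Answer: -582329 + 6*I*√2 ≈ -5.8233e+5 + 8.4853*I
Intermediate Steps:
n(k) = 3 + k² (n(k) = k² + 3 = 3 + k²)
R(Y, b) = -8 + √(-8 + b) (R(Y, b) = -8 + √(b - 8) = -8 + √(-8 + b))
l = -582321 (l = -219*2659 = -582321)
R(n(3), -64) + l = (-8 + √(-8 - 64)) - 582321 = (-8 + √(-72)) - 582321 = (-8 + 6*I*√2) - 582321 = -582329 + 6*I*√2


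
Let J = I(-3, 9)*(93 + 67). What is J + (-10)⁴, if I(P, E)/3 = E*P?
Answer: -2960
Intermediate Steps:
I(P, E) = 3*E*P (I(P, E) = 3*(E*P) = 3*E*P)
J = -12960 (J = (3*9*(-3))*(93 + 67) = -81*160 = -12960)
J + (-10)⁴ = -12960 + (-10)⁴ = -12960 + 10000 = -2960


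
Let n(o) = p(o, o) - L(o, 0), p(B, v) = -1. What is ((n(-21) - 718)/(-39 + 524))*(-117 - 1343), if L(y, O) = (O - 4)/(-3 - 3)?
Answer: 630428/291 ≈ 2166.4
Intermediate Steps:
L(y, O) = ⅔ - O/6 (L(y, O) = (-4 + O)/(-6) = (-4 + O)*(-⅙) = ⅔ - O/6)
n(o) = -5/3 (n(o) = -1 - (⅔ - ⅙*0) = -1 - (⅔ + 0) = -1 - 1*⅔ = -1 - ⅔ = -5/3)
((n(-21) - 718)/(-39 + 524))*(-117 - 1343) = ((-5/3 - 718)/(-39 + 524))*(-117 - 1343) = -2159/3/485*(-1460) = -2159/3*1/485*(-1460) = -2159/1455*(-1460) = 630428/291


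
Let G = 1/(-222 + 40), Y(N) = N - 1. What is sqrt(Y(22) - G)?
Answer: sqrt(695786)/182 ≈ 4.5832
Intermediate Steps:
Y(N) = -1 + N
G = -1/182 (G = 1/(-182) = -1/182 ≈ -0.0054945)
sqrt(Y(22) - G) = sqrt((-1 + 22) - 1*(-1/182)) = sqrt(21 + 1/182) = sqrt(3823/182) = sqrt(695786)/182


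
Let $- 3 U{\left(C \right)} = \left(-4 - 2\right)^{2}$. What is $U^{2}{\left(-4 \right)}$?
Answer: $144$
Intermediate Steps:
$U{\left(C \right)} = -12$ ($U{\left(C \right)} = - \frac{\left(-4 - 2\right)^{2}}{3} = - \frac{\left(-6\right)^{2}}{3} = \left(- \frac{1}{3}\right) 36 = -12$)
$U^{2}{\left(-4 \right)} = \left(-12\right)^{2} = 144$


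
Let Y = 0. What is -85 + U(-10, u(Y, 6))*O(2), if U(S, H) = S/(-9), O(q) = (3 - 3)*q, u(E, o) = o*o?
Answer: -85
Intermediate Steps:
u(E, o) = o**2
O(q) = 0 (O(q) = 0*q = 0)
U(S, H) = -S/9 (U(S, H) = S*(-1/9) = -S/9)
-85 + U(-10, u(Y, 6))*O(2) = -85 - 1/9*(-10)*0 = -85 + (10/9)*0 = -85 + 0 = -85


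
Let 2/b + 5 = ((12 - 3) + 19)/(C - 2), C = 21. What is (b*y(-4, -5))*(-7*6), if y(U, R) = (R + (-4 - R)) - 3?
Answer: -11172/67 ≈ -166.75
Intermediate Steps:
y(U, R) = -7 (y(U, R) = -4 - 3 = -7)
b = -38/67 (b = 2/(-5 + ((12 - 3) + 19)/(21 - 2)) = 2/(-5 + (9 + 19)/19) = 2/(-5 + 28*(1/19)) = 2/(-5 + 28/19) = 2/(-67/19) = 2*(-19/67) = -38/67 ≈ -0.56716)
(b*y(-4, -5))*(-7*6) = (-38/67*(-7))*(-7*6) = (266/67)*(-42) = -11172/67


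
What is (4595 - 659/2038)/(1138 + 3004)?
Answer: 9363951/8441396 ≈ 1.1093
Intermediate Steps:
(4595 - 659/2038)/(1138 + 3004) = (4595 - 659*1/2038)/4142 = (4595 - 659/2038)*(1/4142) = (9363951/2038)*(1/4142) = 9363951/8441396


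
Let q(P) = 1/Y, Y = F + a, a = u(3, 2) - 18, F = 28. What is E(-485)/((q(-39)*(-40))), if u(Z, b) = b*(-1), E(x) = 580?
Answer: -116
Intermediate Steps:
u(Z, b) = -b
a = -20 (a = -1*2 - 18 = -2 - 18 = -20)
Y = 8 (Y = 28 - 20 = 8)
q(P) = ⅛ (q(P) = 1/8 = ⅛)
E(-485)/((q(-39)*(-40))) = 580/(((⅛)*(-40))) = 580/(-5) = 580*(-⅕) = -116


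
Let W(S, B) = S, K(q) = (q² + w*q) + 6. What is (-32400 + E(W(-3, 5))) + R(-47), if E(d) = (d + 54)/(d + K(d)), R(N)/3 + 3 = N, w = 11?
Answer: -227867/7 ≈ -32552.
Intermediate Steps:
R(N) = -9 + 3*N
K(q) = 6 + q² + 11*q (K(q) = (q² + 11*q) + 6 = 6 + q² + 11*q)
E(d) = (54 + d)/(6 + d² + 12*d) (E(d) = (d + 54)/(d + (6 + d² + 11*d)) = (54 + d)/(6 + d² + 12*d))
(-32400 + E(W(-3, 5))) + R(-47) = (-32400 + (54 - 3)/(6 + (-3)² + 12*(-3))) + (-9 + 3*(-47)) = (-32400 + 51/(6 + 9 - 36)) + (-9 - 141) = (-32400 + 51/(-21)) - 150 = (-32400 - 1/21*51) - 150 = (-32400 - 17/7) - 150 = -226817/7 - 150 = -227867/7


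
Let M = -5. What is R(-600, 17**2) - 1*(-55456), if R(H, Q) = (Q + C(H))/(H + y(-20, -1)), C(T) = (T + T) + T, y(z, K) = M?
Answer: 33552391/605 ≈ 55459.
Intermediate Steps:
y(z, K) = -5
C(T) = 3*T (C(T) = 2*T + T = 3*T)
R(H, Q) = (Q + 3*H)/(-5 + H) (R(H, Q) = (Q + 3*H)/(H - 5) = (Q + 3*H)/(-5 + H))
R(-600, 17**2) - 1*(-55456) = (17**2 + 3*(-600))/(-5 - 600) - 1*(-55456) = (289 - 1800)/(-605) + 55456 = -1/605*(-1511) + 55456 = 1511/605 + 55456 = 33552391/605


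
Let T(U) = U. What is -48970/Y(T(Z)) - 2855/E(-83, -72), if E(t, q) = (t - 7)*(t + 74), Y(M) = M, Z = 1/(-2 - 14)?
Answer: 126929669/162 ≈ 7.8352e+5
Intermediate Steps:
Z = -1/16 (Z = 1/(-16) = -1/16 ≈ -0.062500)
E(t, q) = (-7 + t)*(74 + t)
-48970/Y(T(Z)) - 2855/E(-83, -72) = -48970/(-1/16) - 2855/(-518 + (-83)² + 67*(-83)) = -48970*(-16) - 2855/(-518 + 6889 - 5561) = 783520 - 2855/810 = 783520 - 2855*1/810 = 783520 - 571/162 = 126929669/162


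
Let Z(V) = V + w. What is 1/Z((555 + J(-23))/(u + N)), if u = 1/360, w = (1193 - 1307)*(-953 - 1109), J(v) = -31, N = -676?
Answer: 243359/57205724772 ≈ 4.2541e-6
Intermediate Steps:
w = 235068 (w = -114*(-2062) = 235068)
u = 1/360 ≈ 0.0027778
Z(V) = 235068 + V (Z(V) = V + 235068 = 235068 + V)
1/Z((555 + J(-23))/(u + N)) = 1/(235068 + (555 - 31)/(1/360 - 676)) = 1/(235068 + 524/(-243359/360)) = 1/(235068 + 524*(-360/243359)) = 1/(235068 - 188640/243359) = 1/(57205724772/243359) = 243359/57205724772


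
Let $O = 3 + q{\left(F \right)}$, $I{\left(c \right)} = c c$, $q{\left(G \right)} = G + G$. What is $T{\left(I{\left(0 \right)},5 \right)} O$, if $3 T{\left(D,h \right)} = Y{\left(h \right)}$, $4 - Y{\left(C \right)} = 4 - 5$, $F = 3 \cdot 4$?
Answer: $45$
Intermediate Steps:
$F = 12$
$q{\left(G \right)} = 2 G$
$I{\left(c \right)} = c^{2}$
$Y{\left(C \right)} = 5$ ($Y{\left(C \right)} = 4 - \left(4 - 5\right) = 4 - -1 = 4 + 1 = 5$)
$T{\left(D,h \right)} = \frac{5}{3}$ ($T{\left(D,h \right)} = \frac{1}{3} \cdot 5 = \frac{5}{3}$)
$O = 27$ ($O = 3 + 2 \cdot 12 = 3 + 24 = 27$)
$T{\left(I{\left(0 \right)},5 \right)} O = \frac{5}{3} \cdot 27 = 45$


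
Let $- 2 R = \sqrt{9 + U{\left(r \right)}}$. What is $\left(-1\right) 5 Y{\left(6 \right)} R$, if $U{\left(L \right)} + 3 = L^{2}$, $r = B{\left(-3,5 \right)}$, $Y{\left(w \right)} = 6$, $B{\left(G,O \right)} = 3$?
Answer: $15 \sqrt{15} \approx 58.095$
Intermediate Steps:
$r = 3$
$U{\left(L \right)} = -3 + L^{2}$
$R = - \frac{\sqrt{15}}{2}$ ($R = - \frac{\sqrt{9 - \left(3 - 3^{2}\right)}}{2} = - \frac{\sqrt{9 + \left(-3 + 9\right)}}{2} = - \frac{\sqrt{9 + 6}}{2} = - \frac{\sqrt{15}}{2} \approx -1.9365$)
$\left(-1\right) 5 Y{\left(6 \right)} R = \left(-1\right) 5 \cdot 6 \left(- \frac{\sqrt{15}}{2}\right) = \left(-5\right) 6 \left(- \frac{\sqrt{15}}{2}\right) = - 30 \left(- \frac{\sqrt{15}}{2}\right) = 15 \sqrt{15}$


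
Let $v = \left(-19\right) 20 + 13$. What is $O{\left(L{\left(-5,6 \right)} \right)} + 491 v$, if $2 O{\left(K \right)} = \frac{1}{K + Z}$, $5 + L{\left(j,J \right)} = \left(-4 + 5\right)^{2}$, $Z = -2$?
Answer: $- \frac{2162365}{12} \approx -1.802 \cdot 10^{5}$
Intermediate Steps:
$v = -367$ ($v = -380 + 13 = -367$)
$L{\left(j,J \right)} = -4$ ($L{\left(j,J \right)} = -5 + \left(-4 + 5\right)^{2} = -5 + 1^{2} = -5 + 1 = -4$)
$O{\left(K \right)} = \frac{1}{2 \left(-2 + K\right)}$ ($O{\left(K \right)} = \frac{1}{2 \left(K - 2\right)} = \frac{1}{2 \left(-2 + K\right)}$)
$O{\left(L{\left(-5,6 \right)} \right)} + 491 v = \frac{1}{2 \left(-2 - 4\right)} + 491 \left(-367\right) = \frac{1}{2 \left(-6\right)} - 180197 = \frac{1}{2} \left(- \frac{1}{6}\right) - 180197 = - \frac{1}{12} - 180197 = - \frac{2162365}{12}$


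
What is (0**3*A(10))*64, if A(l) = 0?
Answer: 0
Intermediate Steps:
(0**3*A(10))*64 = (0**3*0)*64 = (0*0)*64 = 0*64 = 0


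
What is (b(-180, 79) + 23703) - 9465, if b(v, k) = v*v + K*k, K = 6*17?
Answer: 54696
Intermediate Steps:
K = 102
b(v, k) = v**2 + 102*k (b(v, k) = v*v + 102*k = v**2 + 102*k)
(b(-180, 79) + 23703) - 9465 = (((-180)**2 + 102*79) + 23703) - 9465 = ((32400 + 8058) + 23703) - 9465 = (40458 + 23703) - 9465 = 64161 - 9465 = 54696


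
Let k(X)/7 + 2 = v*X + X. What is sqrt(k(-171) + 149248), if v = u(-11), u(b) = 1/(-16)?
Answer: sqrt(2369789)/4 ≈ 384.85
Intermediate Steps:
u(b) = -1/16
v = -1/16 ≈ -0.062500
k(X) = -14 + 105*X/16 (k(X) = -14 + 7*(-X/16 + X) = -14 + 7*(15*X/16) = -14 + 105*X/16)
sqrt(k(-171) + 149248) = sqrt((-14 + (105/16)*(-171)) + 149248) = sqrt((-14 - 17955/16) + 149248) = sqrt(-18179/16 + 149248) = sqrt(2369789/16) = sqrt(2369789)/4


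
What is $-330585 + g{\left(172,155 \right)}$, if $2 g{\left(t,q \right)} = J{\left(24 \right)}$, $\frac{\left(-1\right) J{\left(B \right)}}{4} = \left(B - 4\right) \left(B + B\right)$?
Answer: $-332505$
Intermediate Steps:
$J{\left(B \right)} = - 8 B \left(-4 + B\right)$ ($J{\left(B \right)} = - 4 \left(B - 4\right) \left(B + B\right) = - 4 \left(-4 + B\right) 2 B = - 4 \cdot 2 B \left(-4 + B\right) = - 8 B \left(-4 + B\right)$)
$g{\left(t,q \right)} = -1920$ ($g{\left(t,q \right)} = \frac{8 \cdot 24 \left(4 - 24\right)}{2} = \frac{8 \cdot 24 \left(-20\right)}{2} = \frac{1}{2} \left(-3840\right) = -1920$)
$-330585 + g{\left(172,155 \right)} = -330585 - 1920 = -332505$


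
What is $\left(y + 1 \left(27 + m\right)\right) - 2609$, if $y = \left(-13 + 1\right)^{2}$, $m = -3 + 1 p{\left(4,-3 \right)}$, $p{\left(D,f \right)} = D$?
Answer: $-2437$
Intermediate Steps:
$m = 1$ ($m = -3 + 1 \cdot 4 = -3 + 4 = 1$)
$y = 144$ ($y = \left(-12\right)^{2} = 144$)
$\left(y + 1 \left(27 + m\right)\right) - 2609 = \left(144 + 1 \left(27 + 1\right)\right) - 2609 = \left(144 + 1 \cdot 28\right) - 2609 = \left(144 + 28\right) - 2609 = 172 - 2609 = -2437$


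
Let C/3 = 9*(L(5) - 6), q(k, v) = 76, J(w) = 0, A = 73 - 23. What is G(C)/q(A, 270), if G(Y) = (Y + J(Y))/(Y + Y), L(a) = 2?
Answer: 1/152 ≈ 0.0065789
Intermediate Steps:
A = 50
C = -108 (C = 3*(9*(2 - 6)) = 3*(9*(-4)) = 3*(-36) = -108)
G(Y) = ½ (G(Y) = (Y + 0)/(Y + Y) = Y/((2*Y)) = Y*(1/(2*Y)) = ½)
G(C)/q(A, 270) = (½)/76 = (½)*(1/76) = 1/152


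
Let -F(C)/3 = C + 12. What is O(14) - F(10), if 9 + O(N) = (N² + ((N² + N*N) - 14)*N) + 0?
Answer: 5545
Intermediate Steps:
F(C) = -36 - 3*C (F(C) = -3*(C + 12) = -3*(12 + C) = -36 - 3*C)
O(N) = -9 + N² + N*(-14 + 2*N²) (O(N) = -9 + ((N² + ((N² + N*N) - 14)*N) + 0) = -9 + ((N² + ((N² + N²) - 14)*N) + 0) = -9 + ((N² + (2*N² - 14)*N) + 0) = -9 + ((N² + (-14 + 2*N²)*N) + 0) = -9 + ((N² + N*(-14 + 2*N²)) + 0) = -9 + (N² + N*(-14 + 2*N²)) = -9 + N² + N*(-14 + 2*N²))
O(14) - F(10) = (-9 + 14² - 14*14 + 2*14³) - (-36 - 3*10) = (-9 + 196 - 196 + 2*2744) - (-36 - 30) = (-9 + 196 - 196 + 5488) - 1*(-66) = 5479 + 66 = 5545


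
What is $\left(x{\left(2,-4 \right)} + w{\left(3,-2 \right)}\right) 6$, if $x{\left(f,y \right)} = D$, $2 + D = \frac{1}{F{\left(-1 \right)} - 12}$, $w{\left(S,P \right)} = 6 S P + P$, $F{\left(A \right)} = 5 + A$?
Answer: $- \frac{963}{4} \approx -240.75$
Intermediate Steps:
$w{\left(S,P \right)} = P + 6 P S$ ($w{\left(S,P \right)} = 6 P S + P = P + 6 P S$)
$D = - \frac{17}{8}$ ($D = -2 + \frac{1}{\left(5 - 1\right) - 12} = -2 + \frac{1}{4 - 12} = -2 + \frac{1}{-8} = -2 - \frac{1}{8} = - \frac{17}{8} \approx -2.125$)
$x{\left(f,y \right)} = - \frac{17}{8}$
$\left(x{\left(2,-4 \right)} + w{\left(3,-2 \right)}\right) 6 = \left(- \frac{17}{8} - 2 \left(1 + 6 \cdot 3\right)\right) 6 = \left(- \frac{17}{8} - 2 \left(1 + 18\right)\right) 6 = \left(- \frac{17}{8} - 38\right) 6 = \left(- \frac{321}{8}\right) 6 = - \frac{963}{4}$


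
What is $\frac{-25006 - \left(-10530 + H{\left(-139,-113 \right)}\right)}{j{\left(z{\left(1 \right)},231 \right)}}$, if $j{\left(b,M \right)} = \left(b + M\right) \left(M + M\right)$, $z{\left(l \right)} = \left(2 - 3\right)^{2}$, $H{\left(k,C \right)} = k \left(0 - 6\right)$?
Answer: $- \frac{7655}{53592} \approx -0.14284$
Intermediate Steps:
$H{\left(k,C \right)} = - 6 k$ ($H{\left(k,C \right)} = k \left(-6\right) = - 6 k$)
$z{\left(l \right)} = 1$ ($z{\left(l \right)} = \left(-1\right)^{2} = 1$)
$j{\left(b,M \right)} = 2 M \left(M + b\right)$ ($j{\left(b,M \right)} = \left(M + b\right) 2 M = 2 M \left(M + b\right)$)
$\frac{-25006 - \left(-10530 + H{\left(-139,-113 \right)}\right)}{j{\left(z{\left(1 \right)},231 \right)}} = \frac{-25006 - \left(-10530 - -834\right)}{2 \cdot 231 \left(231 + 1\right)} = \frac{-25006 - \left(-10530 + 834\right)}{2 \cdot 231 \cdot 232} = \frac{-25006 - -9696}{107184} = \left(-25006 + 9696\right) \frac{1}{107184} = \left(-15310\right) \frac{1}{107184} = - \frac{7655}{53592}$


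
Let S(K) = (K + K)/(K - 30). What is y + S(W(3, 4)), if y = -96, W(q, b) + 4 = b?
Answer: -96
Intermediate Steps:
W(q, b) = -4 + b
S(K) = 2*K/(-30 + K) (S(K) = (2*K)/(-30 + K) = 2*K/(-30 + K))
y + S(W(3, 4)) = -96 + 2*(-4 + 4)/(-30 + (-4 + 4)) = -96 + 2*0/(-30 + 0) = -96 + 2*0/(-30) = -96 + 2*0*(-1/30) = -96 + 0 = -96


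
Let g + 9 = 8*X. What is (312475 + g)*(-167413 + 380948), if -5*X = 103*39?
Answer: 65349995158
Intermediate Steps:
X = -4017/5 (X = -103*39/5 = -⅕*4017 = -4017/5 ≈ -803.40)
g = -32181/5 (g = -9 + 8*(-4017/5) = -9 - 32136/5 = -32181/5 ≈ -6436.2)
(312475 + g)*(-167413 + 380948) = (312475 - 32181/5)*(-167413 + 380948) = (1530194/5)*213535 = 65349995158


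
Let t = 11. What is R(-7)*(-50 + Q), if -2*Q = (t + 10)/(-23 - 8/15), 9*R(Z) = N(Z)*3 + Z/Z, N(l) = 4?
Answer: -454805/6354 ≈ -71.578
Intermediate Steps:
R(Z) = 13/9 (R(Z) = (4*3 + Z/Z)/9 = (12 + 1)/9 = (⅑)*13 = 13/9)
Q = 315/706 (Q = -(11 + 10)/(2*(-23 - 8/15)) = -21/(2*(-23 - 8*1/15)) = -21/(2*(-23 - 8/15)) = -21/(2*(-353/15)) = -21*(-15)/(2*353) = -½*(-315/353) = 315/706 ≈ 0.44618)
R(-7)*(-50 + Q) = 13*(-50 + 315/706)/9 = (13/9)*(-34985/706) = -454805/6354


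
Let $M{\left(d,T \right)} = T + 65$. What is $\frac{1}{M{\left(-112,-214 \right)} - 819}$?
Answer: $- \frac{1}{968} \approx -0.0010331$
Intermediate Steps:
$M{\left(d,T \right)} = 65 + T$
$\frac{1}{M{\left(-112,-214 \right)} - 819} = \frac{1}{\left(65 - 214\right) - 819} = \frac{1}{-149 - 819} = \frac{1}{-968} = - \frac{1}{968}$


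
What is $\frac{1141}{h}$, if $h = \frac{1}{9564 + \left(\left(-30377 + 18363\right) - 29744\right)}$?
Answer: $-36733354$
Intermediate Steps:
$h = - \frac{1}{32194}$ ($h = \frac{1}{9564 - 41758} = \frac{1}{-32194} = - \frac{1}{32194} \approx -3.1062 \cdot 10^{-5}$)
$\frac{1141}{h} = \frac{1141}{- \frac{1}{32194}} = 1141 \left(-32194\right) = -36733354$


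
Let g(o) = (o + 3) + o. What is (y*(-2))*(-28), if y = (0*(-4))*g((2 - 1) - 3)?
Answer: 0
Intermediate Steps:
g(o) = 3 + 2*o (g(o) = (3 + o) + o = 3 + 2*o)
y = 0 (y = (0*(-4))*(3 + 2*((2 - 1) - 3)) = 0*(3 + 2*(1 - 3)) = 0*(3 + 2*(-2)) = 0*(3 - 4) = 0*(-1) = 0)
(y*(-2))*(-28) = (0*(-2))*(-28) = 0*(-28) = 0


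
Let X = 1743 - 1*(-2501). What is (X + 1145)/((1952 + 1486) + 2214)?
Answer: 5389/5652 ≈ 0.95347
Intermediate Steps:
X = 4244 (X = 1743 + 2501 = 4244)
(X + 1145)/((1952 + 1486) + 2214) = (4244 + 1145)/((1952 + 1486) + 2214) = 5389/(3438 + 2214) = 5389/5652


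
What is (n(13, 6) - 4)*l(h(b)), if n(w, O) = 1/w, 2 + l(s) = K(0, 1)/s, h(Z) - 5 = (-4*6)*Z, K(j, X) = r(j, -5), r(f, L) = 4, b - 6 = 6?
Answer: 29070/3679 ≈ 7.9016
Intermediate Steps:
b = 12 (b = 6 + 6 = 12)
K(j, X) = 4
h(Z) = 5 - 24*Z (h(Z) = 5 + (-4*6)*Z = 5 - 24*Z)
l(s) = -2 + 4/s
(n(13, 6) - 4)*l(h(b)) = (1/13 - 4)*(-2 + 4/(5 - 24*12)) = (1/13 - 4)*(-2 + 4/(5 - 288)) = -51*(-2 + 4/(-283))/13 = -51*(-2 + 4*(-1/283))/13 = -51*(-2 - 4/283)/13 = -51/13*(-570/283) = 29070/3679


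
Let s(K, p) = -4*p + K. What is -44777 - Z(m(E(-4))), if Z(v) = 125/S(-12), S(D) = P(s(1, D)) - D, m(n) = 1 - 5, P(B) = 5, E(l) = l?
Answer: -761334/17 ≈ -44784.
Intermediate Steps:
s(K, p) = K - 4*p
m(n) = -4
S(D) = 5 - D
Z(v) = 125/17 (Z(v) = 125/(5 - 1*(-12)) = 125/(5 + 12) = 125/17)
-44777 - Z(m(E(-4))) = -44777 - 1*125/17 = -44777 - 125/17 = -761334/17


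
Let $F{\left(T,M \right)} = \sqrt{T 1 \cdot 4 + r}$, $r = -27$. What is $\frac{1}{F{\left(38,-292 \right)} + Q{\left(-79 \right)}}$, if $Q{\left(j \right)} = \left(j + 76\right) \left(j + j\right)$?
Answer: $\frac{474}{224551} - \frac{5 \sqrt{5}}{224551} \approx 0.0020611$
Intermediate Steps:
$Q{\left(j \right)} = 2 j \left(76 + j\right)$ ($Q{\left(j \right)} = \left(76 + j\right) 2 j = 2 j \left(76 + j\right)$)
$F{\left(T,M \right)} = \sqrt{-27 + 4 T}$ ($F{\left(T,M \right)} = \sqrt{T 1 \cdot 4 - 27} = \sqrt{T 4 - 27} = \sqrt{4 T - 27} = \sqrt{-27 + 4 T}$)
$\frac{1}{F{\left(38,-292 \right)} + Q{\left(-79 \right)}} = \frac{1}{\sqrt{-27 + 4 \cdot 38} + 2 \left(-79\right) \left(76 - 79\right)} = \frac{1}{\sqrt{-27 + 152} + 2 \left(-79\right) \left(-3\right)} = \frac{1}{\sqrt{125} + 474} = \frac{1}{5 \sqrt{5} + 474} = \frac{1}{474 + 5 \sqrt{5}}$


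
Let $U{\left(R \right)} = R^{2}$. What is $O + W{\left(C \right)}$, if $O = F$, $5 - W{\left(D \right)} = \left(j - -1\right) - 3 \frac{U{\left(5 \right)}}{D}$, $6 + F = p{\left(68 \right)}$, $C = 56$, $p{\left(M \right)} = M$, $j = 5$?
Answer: $\frac{3491}{56} \approx 62.339$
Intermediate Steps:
$F = 62$ ($F = -6 + 68 = 62$)
$W{\left(D \right)} = -1 + \frac{75}{D}$ ($W{\left(D \right)} = 5 - \left(\left(5 - -1\right) - 3 \frac{5^{2}}{D}\right) = 5 - \left(\left(5 + 1\right) - 3 \frac{25}{D}\right) = 5 - \left(6 - \frac{75}{D}\right) = -1 + \frac{75}{D}$)
$O = 62$
$O + W{\left(C \right)} = 62 + \frac{75 - 56}{56} = 62 + \frac{1}{56} \cdot 19 = 62 + \frac{19}{56} = \frac{3491}{56}$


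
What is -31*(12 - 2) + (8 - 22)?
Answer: -324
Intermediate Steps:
-31*(12 - 2) + (8 - 22) = -31*10 - 14 = -310 - 14 = -324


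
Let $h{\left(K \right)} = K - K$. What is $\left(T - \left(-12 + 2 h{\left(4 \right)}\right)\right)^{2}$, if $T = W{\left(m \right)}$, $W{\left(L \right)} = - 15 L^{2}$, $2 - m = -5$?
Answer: $522729$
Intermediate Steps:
$h{\left(K \right)} = 0$
$m = 7$ ($m = 2 - -5 = 2 + 5 = 7$)
$T = -735$ ($T = - 15 \cdot 7^{2} = \left(-15\right) 49 = -735$)
$\left(T - \left(-12 + 2 h{\left(4 \right)}\right)\right)^{2} = \left(-735 + \left(12 - 0\right)\right)^{2} = \left(-735 + \left(12 + 0\right)\right)^{2} = \left(-735 + 12\right)^{2} = \left(-723\right)^{2} = 522729$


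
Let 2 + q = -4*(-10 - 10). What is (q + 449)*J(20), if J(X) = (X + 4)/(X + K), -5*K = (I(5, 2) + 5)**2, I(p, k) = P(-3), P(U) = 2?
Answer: 1240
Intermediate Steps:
I(p, k) = 2
q = 78 (q = -2 - 4*(-10 - 10) = -2 - 4*(-20) = -2 + 80 = 78)
K = -49/5 (K = -(2 + 5)**2/5 = -1/5*7**2 = -1/5*49 = -49/5 ≈ -9.8000)
J(X) = (4 + X)/(-49/5 + X) (J(X) = (X + 4)/(X - 49/5) = (4 + X)/(-49/5 + X))
(q + 449)*J(20) = (78 + 449)*(5*(4 + 20)/(-49 + 5*20)) = 527*(5*24/(-49 + 100)) = 527*(5*24/51) = 527*(5*(1/51)*24) = 527*(40/17) = 1240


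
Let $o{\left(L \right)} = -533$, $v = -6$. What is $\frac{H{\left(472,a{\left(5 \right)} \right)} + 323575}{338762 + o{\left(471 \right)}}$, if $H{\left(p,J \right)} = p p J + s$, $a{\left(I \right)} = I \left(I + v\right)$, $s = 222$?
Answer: $- \frac{790123}{338229} \approx -2.3361$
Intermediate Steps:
$a{\left(I \right)} = I \left(-6 + I\right)$ ($a{\left(I \right)} = I \left(I - 6\right) = I \left(-6 + I\right)$)
$H{\left(p,J \right)} = 222 + J p^{2}$ ($H{\left(p,J \right)} = p p J + 222 = p^{2} J + 222 = J p^{2} + 222 = 222 + J p^{2}$)
$\frac{H{\left(472,a{\left(5 \right)} \right)} + 323575}{338762 + o{\left(471 \right)}} = \frac{\left(222 + 5 \left(-6 + 5\right) 472^{2}\right) + 323575}{338762 - 533} = \frac{\left(222 + 5 \left(-1\right) 222784\right) + 323575}{338229} = \left(\left(222 - 1113920\right) + 323575\right) \frac{1}{338229} = \left(-1113698 + 323575\right) \frac{1}{338229} = \left(-790123\right) \frac{1}{338229} = - \frac{790123}{338229}$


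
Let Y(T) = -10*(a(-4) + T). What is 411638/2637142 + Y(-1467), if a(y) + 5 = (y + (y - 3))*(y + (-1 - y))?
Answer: 1133207537/77563 ≈ 14610.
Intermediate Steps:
a(y) = -2 - 2*y (a(y) = -5 + (y + (y - 3))*(y + (-1 - y)) = -5 + (y + (-3 + y))*(-1) = -5 + (-3 + 2*y)*(-1) = -5 + (3 - 2*y) = -2 - 2*y)
Y(T) = -60 - 10*T (Y(T) = -10*((-2 - 2*(-4)) + T) = -10*((-2 + 8) + T) = -10*(6 + T) = -60 - 10*T)
411638/2637142 + Y(-1467) = 411638/2637142 + (-60 - 10*(-1467)) = 411638*(1/2637142) + (-60 + 14670) = 12107/77563 + 14610 = 1133207537/77563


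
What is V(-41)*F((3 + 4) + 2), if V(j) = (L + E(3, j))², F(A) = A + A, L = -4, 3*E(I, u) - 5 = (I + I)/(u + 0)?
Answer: 171698/1681 ≈ 102.14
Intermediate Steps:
E(I, u) = 5/3 + 2*I/(3*u) (E(I, u) = 5/3 + ((I + I)/(u + 0))/3 = 5/3 + ((2*I)/u)/3 = 5/3 + (2*I/u)/3 = 5/3 + 2*I/(3*u))
F(A) = 2*A
V(j) = (-4 + (6 + 5*j)/(3*j))² (V(j) = (-4 + (2*3 + 5*j)/(3*j))² = (-4 + (6 + 5*j)/(3*j))²)
V(-41)*F((3 + 4) + 2) = ((⅑)*(-6 + 7*(-41))²/(-41)²)*(2*((3 + 4) + 2)) = ((⅑)*(1/1681)*(-6 - 287)²)*(2*(7 + 2)) = ((⅑)*(1/1681)*(-293)²)*(2*9) = ((⅑)*(1/1681)*85849)*18 = (85849/15129)*18 = 171698/1681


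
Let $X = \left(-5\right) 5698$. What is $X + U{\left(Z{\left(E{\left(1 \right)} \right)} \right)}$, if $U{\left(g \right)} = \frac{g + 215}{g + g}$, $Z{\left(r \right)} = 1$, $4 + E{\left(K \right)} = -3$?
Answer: $-28382$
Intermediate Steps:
$E{\left(K \right)} = -7$ ($E{\left(K \right)} = -4 - 3 = -7$)
$X = -28490$
$U{\left(g \right)} = \frac{215 + g}{2 g}$
$X + U{\left(Z{\left(E{\left(1 \right)} \right)} \right)} = -28490 + \frac{215 + 1}{2 \cdot 1} = -28490 + \frac{1}{2} \cdot 1 \cdot 216 = -28490 + 108 = -28382$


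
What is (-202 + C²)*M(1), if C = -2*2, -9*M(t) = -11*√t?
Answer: -682/3 ≈ -227.33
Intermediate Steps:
M(t) = 11*√t/9 (M(t) = -(-11)*√t/9 = 11*√t/9)
C = -4
(-202 + C²)*M(1) = (-202 + (-4)²)*(11*√1/9) = (-202 + 16)*((11/9)*1) = -186*11/9 = -682/3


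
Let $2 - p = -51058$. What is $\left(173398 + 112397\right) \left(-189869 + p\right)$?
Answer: $-39670918155$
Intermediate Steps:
$p = 51060$ ($p = 2 - -51058 = 2 + 51058 = 51060$)
$\left(173398 + 112397\right) \left(-189869 + p\right) = \left(173398 + 112397\right) \left(-189869 + 51060\right) = 285795 \left(-138809\right) = -39670918155$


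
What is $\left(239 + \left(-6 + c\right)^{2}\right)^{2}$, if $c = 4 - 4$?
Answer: $75625$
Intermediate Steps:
$c = 0$ ($c = 4 - 4 = 0$)
$\left(239 + \left(-6 + c\right)^{2}\right)^{2} = \left(239 + \left(-6 + 0\right)^{2}\right)^{2} = \left(239 + \left(-6\right)^{2}\right)^{2} = \left(239 + 36\right)^{2} = 275^{2} = 75625$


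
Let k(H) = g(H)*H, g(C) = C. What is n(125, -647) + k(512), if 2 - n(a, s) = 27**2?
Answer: 261417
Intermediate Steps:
n(a, s) = -727 (n(a, s) = 2 - 1*27**2 = 2 - 1*729 = 2 - 729 = -727)
k(H) = H**2 (k(H) = H*H = H**2)
n(125, -647) + k(512) = -727 + 512**2 = -727 + 262144 = 261417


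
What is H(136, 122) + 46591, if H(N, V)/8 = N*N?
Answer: 194559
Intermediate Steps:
H(N, V) = 8*N**2 (H(N, V) = 8*(N*N) = 8*N**2)
H(136, 122) + 46591 = 8*136**2 + 46591 = 8*18496 + 46591 = 147968 + 46591 = 194559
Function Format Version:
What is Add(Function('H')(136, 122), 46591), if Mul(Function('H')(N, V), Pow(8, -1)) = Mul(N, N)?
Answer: 194559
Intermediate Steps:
Function('H')(N, V) = Mul(8, Pow(N, 2)) (Function('H')(N, V) = Mul(8, Mul(N, N)) = Mul(8, Pow(N, 2)))
Add(Function('H')(136, 122), 46591) = Add(Mul(8, Pow(136, 2)), 46591) = Add(Mul(8, 18496), 46591) = Add(147968, 46591) = 194559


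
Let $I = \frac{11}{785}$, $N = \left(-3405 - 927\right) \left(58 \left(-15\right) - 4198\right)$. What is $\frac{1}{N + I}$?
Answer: $\frac{785}{17234342171} \approx 4.5549 \cdot 10^{-8}$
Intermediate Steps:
$N = 21954576$ ($N = - 4332 \left(-870 - 4198\right) = \left(-4332\right) \left(-5068\right) = 21954576$)
$I = \frac{11}{785}$ ($I = 11 \cdot \frac{1}{785} = \frac{11}{785} \approx 0.014013$)
$\frac{1}{N + I} = \frac{1}{21954576 + \frac{11}{785}} = \frac{1}{\frac{17234342171}{785}} = \frac{785}{17234342171}$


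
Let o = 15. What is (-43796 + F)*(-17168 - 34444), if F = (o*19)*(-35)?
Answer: 2775228852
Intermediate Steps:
F = -9975 (F = (15*19)*(-35) = 285*(-35) = -9975)
(-43796 + F)*(-17168 - 34444) = (-43796 - 9975)*(-17168 - 34444) = -53771*(-51612) = 2775228852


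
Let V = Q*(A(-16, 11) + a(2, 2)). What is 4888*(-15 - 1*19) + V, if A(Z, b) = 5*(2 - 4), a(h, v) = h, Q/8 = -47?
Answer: -163184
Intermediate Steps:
Q = -376 (Q = 8*(-47) = -376)
A(Z, b) = -10 (A(Z, b) = 5*(-2) = -10)
V = 3008 (V = -376*(-10 + 2) = -376*(-8) = 3008)
4888*(-15 - 1*19) + V = 4888*(-15 - 1*19) + 3008 = 4888*(-15 - 19) + 3008 = 4888*(-34) + 3008 = -166192 + 3008 = -163184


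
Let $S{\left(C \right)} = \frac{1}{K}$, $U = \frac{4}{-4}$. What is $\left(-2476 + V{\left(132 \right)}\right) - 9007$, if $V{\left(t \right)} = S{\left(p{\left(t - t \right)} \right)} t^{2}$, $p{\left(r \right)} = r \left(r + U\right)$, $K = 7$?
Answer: $- \frac{62957}{7} \approx -8993.9$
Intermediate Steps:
$U = -1$ ($U = 4 \left(- \frac{1}{4}\right) = -1$)
$p{\left(r \right)} = r \left(-1 + r\right)$ ($p{\left(r \right)} = r \left(r - 1\right) = r \left(-1 + r\right)$)
$S{\left(C \right)} = \frac{1}{7}$
$V{\left(t \right)} = \frac{t^{2}}{7}$
$\left(-2476 + V{\left(132 \right)}\right) - 9007 = \left(-2476 + \frac{132^{2}}{7}\right) - 9007 = \left(-2476 + \frac{1}{7} \cdot 17424\right) - 9007 = \left(-2476 + \frac{17424}{7}\right) - 9007 = \frac{92}{7} - 9007 = - \frac{62957}{7}$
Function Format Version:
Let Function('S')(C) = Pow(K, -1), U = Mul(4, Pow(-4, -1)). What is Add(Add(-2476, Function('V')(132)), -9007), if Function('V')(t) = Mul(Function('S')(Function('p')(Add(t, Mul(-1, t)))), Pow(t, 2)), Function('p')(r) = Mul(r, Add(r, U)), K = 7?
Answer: Rational(-62957, 7) ≈ -8993.9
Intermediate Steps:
U = -1 (U = Mul(4, Rational(-1, 4)) = -1)
Function('p')(r) = Mul(r, Add(-1, r)) (Function('p')(r) = Mul(r, Add(r, -1)) = Mul(r, Add(-1, r)))
Function('S')(C) = Rational(1, 7) (Function('S')(C) = Pow(7, -1) = Rational(1, 7))
Function('V')(t) = Mul(Rational(1, 7), Pow(t, 2))
Add(Add(-2476, Function('V')(132)), -9007) = Add(Add(-2476, Mul(Rational(1, 7), Pow(132, 2))), -9007) = Add(Add(-2476, Mul(Rational(1, 7), 17424)), -9007) = Add(Add(-2476, Rational(17424, 7)), -9007) = Add(Rational(92, 7), -9007) = Rational(-62957, 7)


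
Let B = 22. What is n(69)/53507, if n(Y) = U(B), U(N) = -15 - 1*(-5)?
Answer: -10/53507 ≈ -0.00018689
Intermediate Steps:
U(N) = -10 (U(N) = -15 + 5 = -10)
n(Y) = -10
n(69)/53507 = -10/53507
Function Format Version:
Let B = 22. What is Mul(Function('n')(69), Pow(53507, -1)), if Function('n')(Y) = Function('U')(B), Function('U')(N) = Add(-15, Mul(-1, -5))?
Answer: Rational(-10, 53507) ≈ -0.00018689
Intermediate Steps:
Function('U')(N) = -10 (Function('U')(N) = Add(-15, 5) = -10)
Function('n')(Y) = -10
Mul(Function('n')(69), Pow(53507, -1)) = Mul(-10, Pow(53507, -1)) = Mul(-10, Rational(1, 53507)) = Rational(-10, 53507)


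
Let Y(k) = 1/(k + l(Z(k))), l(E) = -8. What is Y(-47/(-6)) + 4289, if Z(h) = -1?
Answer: 4283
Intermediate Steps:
Y(k) = 1/(-8 + k) (Y(k) = 1/(k - 8) = 1/(-8 + k))
Y(-47/(-6)) + 4289 = 1/(-8 - 47/(-6)) + 4289 = 1/(-8 - 47*(-1/6)) + 4289 = 1/(-8 + 47/6) + 4289 = 1/(-1/6) + 4289 = -6 + 4289 = 4283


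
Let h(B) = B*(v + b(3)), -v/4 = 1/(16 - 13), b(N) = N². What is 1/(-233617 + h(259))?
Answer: -3/694894 ≈ -4.3172e-6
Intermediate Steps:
v = -4/3 (v = -4/(16 - 13) = -4/3 ≈ -1.3333)
h(B) = 23*B/3 (h(B) = B*(-4/3 + 3²) = B*(-4/3 + 9) = B*(23/3) = 23*B/3)
1/(-233617 + h(259)) = 1/(-233617 + (23/3)*259) = 1/(-233617 + 5957/3) = 1/(-694894/3) = -3/694894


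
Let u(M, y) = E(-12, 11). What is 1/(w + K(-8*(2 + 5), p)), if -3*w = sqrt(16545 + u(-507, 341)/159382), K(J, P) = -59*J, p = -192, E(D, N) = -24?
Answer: 112842456/372768689501 + sqrt(105071593976853)/2609380826507 ≈ 0.00030664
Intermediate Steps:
u(M, y) = -24
w = -sqrt(105071593976853)/239073 (w = -sqrt(16545 - 24/159382)/3 = -sqrt(16545 - 24*1/159382)/3 = -sqrt(16545 - 12/79691)/3 = -sqrt(105071593976853)/239073 ≈ -42.876)
1/(w + K(-8*(2 + 5), p)) = 1/(-sqrt(105071593976853)/239073 - (-472)*(2 + 5)) = 1/(-sqrt(105071593976853)/239073 - (-472)*7) = 1/(-sqrt(105071593976853)/239073 - 59*(-56)) = 1/(-sqrt(105071593976853)/239073 + 3304) = 1/(3304 - sqrt(105071593976853)/239073)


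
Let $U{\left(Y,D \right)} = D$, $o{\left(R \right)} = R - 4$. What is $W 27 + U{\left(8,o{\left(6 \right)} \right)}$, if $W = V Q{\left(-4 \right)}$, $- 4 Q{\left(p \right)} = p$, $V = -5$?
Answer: $-133$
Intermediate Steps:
$Q{\left(p \right)} = - \frac{p}{4}$
$W = -5$ ($W = - 5 \left(\left(- \frac{1}{4}\right) \left(-4\right)\right) = \left(-5\right) 1 = -5$)
$o{\left(R \right)} = -4 + R$ ($o{\left(R \right)} = R - 4 = -4 + R$)
$W 27 + U{\left(8,o{\left(6 \right)} \right)} = \left(-5\right) 27 + \left(-4 + 6\right) = -135 + 2 = -133$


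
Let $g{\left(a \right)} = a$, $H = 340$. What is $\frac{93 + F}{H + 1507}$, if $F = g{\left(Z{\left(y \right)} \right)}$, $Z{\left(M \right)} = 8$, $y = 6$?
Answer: $\frac{101}{1847} \approx 0.054683$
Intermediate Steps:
$F = 8$
$\frac{93 + F}{H + 1507} = \frac{93 + 8}{340 + 1507} = \frac{101}{1847}$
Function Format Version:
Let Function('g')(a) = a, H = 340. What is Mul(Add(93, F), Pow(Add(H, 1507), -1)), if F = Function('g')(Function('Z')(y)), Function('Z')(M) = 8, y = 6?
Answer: Rational(101, 1847) ≈ 0.054683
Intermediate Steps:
F = 8
Mul(Add(93, F), Pow(Add(H, 1507), -1)) = Mul(Add(93, 8), Pow(Add(340, 1507), -1)) = Mul(101, Pow(1847, -1)) = Mul(101, Rational(1, 1847)) = Rational(101, 1847)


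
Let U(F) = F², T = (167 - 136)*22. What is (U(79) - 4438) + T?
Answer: 2485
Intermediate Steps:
T = 682 (T = 31*22 = 682)
(U(79) - 4438) + T = (79² - 4438) + 682 = (6241 - 4438) + 682 = 1803 + 682 = 2485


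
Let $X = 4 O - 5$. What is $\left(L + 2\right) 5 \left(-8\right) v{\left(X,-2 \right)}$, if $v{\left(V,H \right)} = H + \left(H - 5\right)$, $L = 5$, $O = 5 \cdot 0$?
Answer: $2520$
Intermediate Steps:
$O = 0$
$X = -5$ ($X = 4 \cdot 0 - 5 = 0 - 5 = -5$)
$v{\left(V,H \right)} = -5 + 2 H$ ($v{\left(V,H \right)} = H + \left(H - 5\right) = H + \left(-5 + H\right) = -5 + 2 H$)
$\left(L + 2\right) 5 \left(-8\right) v{\left(X,-2 \right)} = \left(5 + 2\right) 5 \left(-8\right) \left(-5 + 2 \left(-2\right)\right) = 7 \left(- 40 \left(-5 - 4\right)\right) = 7 \left(\left(-40\right) \left(-9\right)\right) = 7 \cdot 360 = 2520$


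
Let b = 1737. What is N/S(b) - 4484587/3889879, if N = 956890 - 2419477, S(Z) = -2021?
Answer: 5680223106646/7861445459 ≈ 722.54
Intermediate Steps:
N = -1462587
N/S(b) - 4484587/3889879 = -1462587/(-2021) - 4484587/3889879 = -1462587*(-1/2021) - 4484587*1/3889879 = 1462587/2021 - 4484587/3889879 = 5680223106646/7861445459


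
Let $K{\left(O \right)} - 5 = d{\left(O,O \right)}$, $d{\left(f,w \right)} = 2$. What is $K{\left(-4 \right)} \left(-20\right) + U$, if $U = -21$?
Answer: $-161$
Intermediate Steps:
$K{\left(O \right)} = 7$ ($K{\left(O \right)} = 5 + 2 = 7$)
$K{\left(-4 \right)} \left(-20\right) + U = 7 \left(-20\right) - 21 = -140 - 21 = -161$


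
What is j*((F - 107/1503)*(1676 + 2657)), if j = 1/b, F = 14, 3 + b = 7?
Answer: 90711355/6012 ≈ 15088.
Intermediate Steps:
b = 4 (b = -3 + 7 = 4)
j = ¼ (j = 1/4 = ¼ ≈ 0.25000)
j*((F - 107/1503)*(1676 + 2657)) = ((14 - 107/1503)*(1676 + 2657))/4 = ((14 - 107*1/1503)*4333)/4 = ((14 - 107/1503)*4333)/4 = ((20935/1503)*4333)/4 = (¼)*(90711355/1503) = 90711355/6012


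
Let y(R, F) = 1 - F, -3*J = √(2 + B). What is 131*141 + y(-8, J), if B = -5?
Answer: 18472 + I*√3/3 ≈ 18472.0 + 0.57735*I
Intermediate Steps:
J = -I*√3/3 (J = -√(2 - 5)/3 = -I*√3/3 ≈ -0.57735*I)
131*141 + y(-8, J) = 131*141 + (1 - (-1)*I*√3/3) = 18471 + (1 + I*√3/3) = 18472 + I*√3/3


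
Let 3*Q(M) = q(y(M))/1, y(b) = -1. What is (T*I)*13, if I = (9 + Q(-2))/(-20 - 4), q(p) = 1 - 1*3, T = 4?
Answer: -325/18 ≈ -18.056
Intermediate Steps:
q(p) = -2 (q(p) = 1 - 3 = -2)
Q(M) = -⅔ (Q(M) = (-2/1)/3 = (-2*1)/3 = (⅓)*(-2) = -⅔)
I = -25/72 (I = (9 - ⅔)/(-20 - 4) = (25/3)/(-24) = (25/3)*(-1/24) = -25/72 ≈ -0.34722)
(T*I)*13 = (4*(-25/72))*13 = -25/18*13 = -325/18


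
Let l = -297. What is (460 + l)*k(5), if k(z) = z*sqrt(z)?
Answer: 815*sqrt(5) ≈ 1822.4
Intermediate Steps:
k(z) = z**(3/2)
(460 + l)*k(5) = (460 - 297)*5**(3/2) = 163*(5*sqrt(5)) = 815*sqrt(5)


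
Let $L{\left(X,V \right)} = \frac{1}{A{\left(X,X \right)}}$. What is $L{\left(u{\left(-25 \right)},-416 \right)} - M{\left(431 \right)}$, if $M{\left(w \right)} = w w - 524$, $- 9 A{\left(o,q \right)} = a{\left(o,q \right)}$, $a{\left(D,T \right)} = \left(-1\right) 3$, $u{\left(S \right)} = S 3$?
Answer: $-185234$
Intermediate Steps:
$u{\left(S \right)} = 3 S$
$a{\left(D,T \right)} = -3$
$A{\left(o,q \right)} = \frac{1}{3}$ ($A{\left(o,q \right)} = \left(- \frac{1}{9}\right) \left(-3\right) = \frac{1}{3}$)
$L{\left(X,V \right)} = 3$ ($L{\left(X,V \right)} = \frac{1}{\frac{1}{3}} = 3$)
$M{\left(w \right)} = -524 + w^{2}$ ($M{\left(w \right)} = w^{2} - 524 = -524 + w^{2}$)
$L{\left(u{\left(-25 \right)},-416 \right)} - M{\left(431 \right)} = 3 - \left(-524 + 431^{2}\right) = 3 - \left(-524 + 185761\right) = 3 - 185237 = -185234$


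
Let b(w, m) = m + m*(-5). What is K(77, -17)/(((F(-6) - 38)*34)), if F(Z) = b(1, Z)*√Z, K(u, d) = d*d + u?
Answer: -3477/41650 - 1098*I*√6/20825 ≈ -0.083481 - 0.12915*I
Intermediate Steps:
K(u, d) = u + d² (K(u, d) = d² + u = u + d²)
b(w, m) = -4*m (b(w, m) = m - 5*m = -4*m)
F(Z) = -4*Z^(3/2) (F(Z) = (-4*Z)*√Z = -4*Z^(3/2))
K(77, -17)/(((F(-6) - 38)*34)) = (77 + (-17)²)/(((-(-24)*I*√6 - 38)*34)) = (77 + 289)/(((-(-24)*I*√6 - 38)*34)) = 366/(((24*I*√6 - 38)*34)) = 366/(((-38 + 24*I*√6)*34)) = 366/(-1292 + 816*I*√6)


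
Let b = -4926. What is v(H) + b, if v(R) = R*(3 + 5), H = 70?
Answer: -4366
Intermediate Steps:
v(R) = 8*R (v(R) = R*8 = 8*R)
v(H) + b = 8*70 - 4926 = 560 - 4926 = -4366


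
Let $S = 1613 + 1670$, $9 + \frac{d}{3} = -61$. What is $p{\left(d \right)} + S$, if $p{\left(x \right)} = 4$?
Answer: $3287$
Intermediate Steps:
$d = -210$ ($d = -27 + 3 \left(-61\right) = -27 - 183 = -210$)
$S = 3283$
$p{\left(d \right)} + S = 4 + 3283 = 3287$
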